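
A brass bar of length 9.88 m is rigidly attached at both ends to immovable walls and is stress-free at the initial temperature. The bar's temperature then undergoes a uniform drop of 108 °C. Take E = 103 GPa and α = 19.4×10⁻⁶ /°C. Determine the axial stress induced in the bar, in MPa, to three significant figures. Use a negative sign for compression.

Free thermal expansion αLΔT = 19.4e-6 · 9880 · -108 = -20.7 mm.
The walls impose strain ε = −(-20.7)/9880 = 2.0952e-03; σ = Eε = 103000 · 2.0952e-03 = 215.8 MPa.

216 MPa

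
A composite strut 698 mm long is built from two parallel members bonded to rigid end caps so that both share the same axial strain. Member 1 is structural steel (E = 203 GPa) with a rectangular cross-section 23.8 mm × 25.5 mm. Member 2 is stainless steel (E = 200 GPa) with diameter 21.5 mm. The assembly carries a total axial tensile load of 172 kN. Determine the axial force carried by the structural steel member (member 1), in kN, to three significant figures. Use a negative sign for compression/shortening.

A_1 = 606.9 mm².
A_2 = 363.1 mm².
Equal strain + equilibrium ⇒ each member carries load in proportion to AE: A₁E₁ = 123200000 N, A₂E₂ = 72610000 N, ΣAE = 195800000 N.
F₁ = P·A₁E₁/ΣAE = 172000·123200000/195800000 = 108200 N.

108 kN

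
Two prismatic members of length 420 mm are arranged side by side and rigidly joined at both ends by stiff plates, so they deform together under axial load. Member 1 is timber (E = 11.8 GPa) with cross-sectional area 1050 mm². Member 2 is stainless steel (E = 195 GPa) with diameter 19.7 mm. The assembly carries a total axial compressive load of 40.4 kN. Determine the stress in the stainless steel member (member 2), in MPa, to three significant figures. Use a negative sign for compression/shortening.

A_2 = 304.8 mm².
Equal strain + equilibrium ⇒ each member carries load in proportion to AE: A₁E₁ = 12390000 N, A₂E₂ = 59440000 N, ΣAE = 71830000 N.
σ₂ = P·E₂/ΣAE = -40400·195000/71830000 = -109.7 MPa.

-110 MPa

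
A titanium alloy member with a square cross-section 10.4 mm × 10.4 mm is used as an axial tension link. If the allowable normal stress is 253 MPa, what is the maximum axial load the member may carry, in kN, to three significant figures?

A = 108.2 mm².
P_max = σ_allow · A = 253 · 108.2 = 27360 N = 27.36 kN.

27.4 kN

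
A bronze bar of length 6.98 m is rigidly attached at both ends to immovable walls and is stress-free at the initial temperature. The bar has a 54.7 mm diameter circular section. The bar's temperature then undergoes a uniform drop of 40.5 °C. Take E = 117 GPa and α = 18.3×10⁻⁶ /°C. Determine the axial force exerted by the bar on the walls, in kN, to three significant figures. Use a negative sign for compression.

Free thermal expansion αLΔT = 18.3e-6 · 6980 · -40.5 = -5.173 mm.
The walls impose strain ε = −(-5.173)/6980 = 7.4115e-04; σ = Eε = 117000 · 7.4115e-04 = 86.71 MPa.
Wall reaction R = σ·A = 86.71·2350 = 203800 N = 203.8 kN.

204 kN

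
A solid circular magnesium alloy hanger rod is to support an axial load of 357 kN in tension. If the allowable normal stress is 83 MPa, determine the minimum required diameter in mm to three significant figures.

74.0 mm

Required area A ≥ P/σ_allow = 357000/83 = 4301 mm².
For a solid circular section, d ≥ √(4A/π) = 74 mm.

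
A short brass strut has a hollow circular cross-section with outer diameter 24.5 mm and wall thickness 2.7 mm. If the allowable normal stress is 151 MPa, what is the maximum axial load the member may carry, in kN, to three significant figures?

27.9 kN

A = 184.9 mm².
P_max = σ_allow · A = 151 · 184.9 = 27920 N = 27.92 kN.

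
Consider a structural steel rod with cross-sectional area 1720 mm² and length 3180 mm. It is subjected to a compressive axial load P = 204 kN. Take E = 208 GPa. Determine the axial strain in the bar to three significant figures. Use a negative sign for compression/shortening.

-5.70e-04

σ = N/A = -118.6 MPa; ε = σ/E = -118.6/208000 = -5.702e-04.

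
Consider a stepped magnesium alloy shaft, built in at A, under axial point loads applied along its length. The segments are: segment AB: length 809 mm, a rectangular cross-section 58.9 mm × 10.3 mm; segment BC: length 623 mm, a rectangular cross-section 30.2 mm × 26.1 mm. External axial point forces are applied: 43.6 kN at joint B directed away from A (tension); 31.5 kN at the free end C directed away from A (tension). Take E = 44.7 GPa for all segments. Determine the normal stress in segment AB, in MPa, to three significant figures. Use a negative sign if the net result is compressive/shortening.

124 MPa

Internal axial forces (sectioning from the free end, tension +): N_BC = 31.5 kN, N_AB = 75.1 kN.
A_AB = 606.7 mm².
σ_AB = N_AB/A_AB = 75100/606.7 = 123.8 MPa.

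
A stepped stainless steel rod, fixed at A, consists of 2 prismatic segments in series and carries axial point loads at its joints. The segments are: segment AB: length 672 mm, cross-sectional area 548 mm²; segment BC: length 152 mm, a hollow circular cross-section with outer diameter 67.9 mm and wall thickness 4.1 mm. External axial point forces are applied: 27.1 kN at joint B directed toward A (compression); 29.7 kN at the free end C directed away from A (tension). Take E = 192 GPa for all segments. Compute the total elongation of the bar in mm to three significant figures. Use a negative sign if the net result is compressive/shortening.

0.0452 mm

Internal axial forces (sectioning from the free end, tension +): N_BC = 29.7 kN, N_AB = 2.6 kN.
A_BC = 821.8 mm².
δ_AB = 2600·672/(548·192000) = 0.01661 mm
δ_BC = 29700·152/(821.8·192000) = 0.02861 mm
δ = Σδ_i = 0.04522 mm.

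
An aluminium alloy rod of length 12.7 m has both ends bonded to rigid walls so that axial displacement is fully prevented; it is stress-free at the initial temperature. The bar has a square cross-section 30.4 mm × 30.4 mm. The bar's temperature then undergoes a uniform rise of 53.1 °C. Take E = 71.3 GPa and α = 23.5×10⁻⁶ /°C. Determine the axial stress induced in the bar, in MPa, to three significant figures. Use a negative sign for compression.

-89.0 MPa

Free thermal expansion αLΔT = 23.5e-6 · 12700 · 53.1 = 15.85 mm.
The walls impose strain ε = −(15.85)/12700 = -1.2479e-03; σ = Eε = 71300 · -1.2479e-03 = -88.97 MPa.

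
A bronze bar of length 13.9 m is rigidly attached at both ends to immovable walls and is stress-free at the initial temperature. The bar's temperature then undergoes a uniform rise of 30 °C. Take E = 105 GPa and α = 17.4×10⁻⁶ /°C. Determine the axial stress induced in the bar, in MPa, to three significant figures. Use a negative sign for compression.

-54.8 MPa

Free thermal expansion αLΔT = 17.4e-6 · 13900 · 30 = 7.256 mm.
The walls impose strain ε = −(7.256)/13900 = -5.2200e-04; σ = Eε = 105000 · -5.2200e-04 = -54.81 MPa.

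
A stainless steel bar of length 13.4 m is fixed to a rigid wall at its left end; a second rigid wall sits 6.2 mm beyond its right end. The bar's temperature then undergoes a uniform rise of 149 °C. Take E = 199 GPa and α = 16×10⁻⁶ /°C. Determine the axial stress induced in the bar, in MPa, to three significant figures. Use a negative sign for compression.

-382 MPa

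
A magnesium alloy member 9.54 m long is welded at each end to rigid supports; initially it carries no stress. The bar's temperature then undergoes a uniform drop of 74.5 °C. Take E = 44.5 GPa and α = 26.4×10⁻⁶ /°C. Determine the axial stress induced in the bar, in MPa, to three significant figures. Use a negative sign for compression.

87.5 MPa

Free thermal expansion αLΔT = 26.4e-6 · 9540 · -74.5 = -18.76 mm.
The walls impose strain ε = −(-18.76)/9540 = 1.9668e-03; σ = Eε = 44500 · 1.9668e-03 = 87.52 MPa.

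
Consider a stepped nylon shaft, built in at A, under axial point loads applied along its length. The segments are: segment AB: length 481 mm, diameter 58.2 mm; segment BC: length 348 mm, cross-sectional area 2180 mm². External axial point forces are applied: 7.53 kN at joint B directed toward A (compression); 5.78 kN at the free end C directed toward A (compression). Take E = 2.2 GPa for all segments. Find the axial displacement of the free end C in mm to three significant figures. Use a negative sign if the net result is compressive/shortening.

-1.51 mm

Internal axial forces (sectioning from the free end, tension +): N_BC = -5.78 kN, N_AB = -13.31 kN.
A_AB = 2660 mm².
δ_AB = -13310·481/(2660·2200) = -1.094 mm
δ_BC = -5780·348/(2180·2200) = -0.4194 mm
δ = Σδ_i = -1.513 mm.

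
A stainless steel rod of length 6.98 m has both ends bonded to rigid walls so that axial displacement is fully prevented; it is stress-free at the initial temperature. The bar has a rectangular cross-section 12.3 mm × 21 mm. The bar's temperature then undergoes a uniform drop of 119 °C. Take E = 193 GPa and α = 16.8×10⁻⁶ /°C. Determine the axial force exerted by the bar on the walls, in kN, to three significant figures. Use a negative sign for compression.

Free thermal expansion αLΔT = 16.8e-6 · 6980 · -119 = -13.95 mm.
The walls impose strain ε = −(-13.95)/6980 = 1.9992e-03; σ = Eε = 193000 · 1.9992e-03 = 385.8 MPa.
Wall reaction R = σ·A = 385.8·258.3 = 99660 N = 99.66 kN.

99.7 kN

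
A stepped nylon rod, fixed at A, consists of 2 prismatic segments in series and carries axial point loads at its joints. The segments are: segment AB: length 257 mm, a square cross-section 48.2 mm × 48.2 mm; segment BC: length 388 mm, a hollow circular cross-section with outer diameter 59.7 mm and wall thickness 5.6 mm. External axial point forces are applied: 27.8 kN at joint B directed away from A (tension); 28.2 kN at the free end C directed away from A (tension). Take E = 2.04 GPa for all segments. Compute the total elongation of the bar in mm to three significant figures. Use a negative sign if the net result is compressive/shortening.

Internal axial forces (sectioning from the free end, tension +): N_BC = 28.2 kN, N_AB = 56 kN.
A_AB = 2323 mm².
A_BC = 951.8 mm².
δ_AB = 56000·257/(2323·2040) = 3.037 mm
δ_BC = 28200·388/(951.8·2040) = 5.635 mm
δ = Σδ_i = 8.672 mm.

8.67 mm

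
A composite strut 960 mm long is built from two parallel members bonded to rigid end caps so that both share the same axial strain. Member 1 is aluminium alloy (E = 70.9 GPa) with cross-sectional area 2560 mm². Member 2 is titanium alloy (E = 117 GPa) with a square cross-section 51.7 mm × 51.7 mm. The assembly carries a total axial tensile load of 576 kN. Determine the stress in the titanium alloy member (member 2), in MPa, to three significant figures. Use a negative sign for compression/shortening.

A_2 = 2673 mm².
Equal strain + equilibrium ⇒ each member carries load in proportion to AE: A₁E₁ = 181500000 N, A₂E₂ = 312700000 N, ΣAE = 494200000 N.
σ₂ = P·E₂/ΣAE = 576000·117000/494200000 = 136.4 MPa.

136 MPa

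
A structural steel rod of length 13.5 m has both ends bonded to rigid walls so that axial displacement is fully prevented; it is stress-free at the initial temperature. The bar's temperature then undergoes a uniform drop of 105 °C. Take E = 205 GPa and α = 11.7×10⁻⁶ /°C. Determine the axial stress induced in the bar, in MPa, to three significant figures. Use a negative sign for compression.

252 MPa

Free thermal expansion αLΔT = 11.7e-6 · 13500 · -105 = -16.58 mm.
The walls impose strain ε = −(-16.58)/13500 = 1.2285e-03; σ = Eε = 205000 · 1.2285e-03 = 251.8 MPa.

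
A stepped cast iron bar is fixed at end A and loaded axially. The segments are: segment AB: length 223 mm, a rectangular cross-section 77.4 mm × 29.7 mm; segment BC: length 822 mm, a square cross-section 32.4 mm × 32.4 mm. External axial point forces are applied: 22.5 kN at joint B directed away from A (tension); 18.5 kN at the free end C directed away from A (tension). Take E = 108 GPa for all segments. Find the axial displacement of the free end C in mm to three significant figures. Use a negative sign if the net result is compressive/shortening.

0.171 mm

Internal axial forces (sectioning from the free end, tension +): N_BC = 18.5 kN, N_AB = 41 kN.
A_AB = 2299 mm².
A_BC = 1050 mm².
δ_AB = 41000·223/(2299·108000) = 0.03683 mm
δ_BC = 18500·822/(1050·108000) = 0.1341 mm
δ = Σδ_i = 0.171 mm.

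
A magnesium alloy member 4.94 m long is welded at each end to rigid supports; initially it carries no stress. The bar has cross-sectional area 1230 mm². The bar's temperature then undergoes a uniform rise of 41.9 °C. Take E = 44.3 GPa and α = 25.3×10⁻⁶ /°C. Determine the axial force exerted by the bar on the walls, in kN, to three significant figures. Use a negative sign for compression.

-57.8 kN

Free thermal expansion αLΔT = 25.3e-6 · 4940 · 41.9 = 5.237 mm.
The walls impose strain ε = −(5.237)/4940 = -1.0601e-03; σ = Eε = 44300 · -1.0601e-03 = -46.96 MPa.
Wall reaction R = σ·A = -46.96·1230 = -57760 N = -57.76 kN.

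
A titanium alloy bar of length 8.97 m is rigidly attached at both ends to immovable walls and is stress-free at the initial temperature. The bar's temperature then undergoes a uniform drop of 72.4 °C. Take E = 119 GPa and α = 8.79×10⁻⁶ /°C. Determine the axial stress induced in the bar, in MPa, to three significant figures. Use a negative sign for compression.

75.7 MPa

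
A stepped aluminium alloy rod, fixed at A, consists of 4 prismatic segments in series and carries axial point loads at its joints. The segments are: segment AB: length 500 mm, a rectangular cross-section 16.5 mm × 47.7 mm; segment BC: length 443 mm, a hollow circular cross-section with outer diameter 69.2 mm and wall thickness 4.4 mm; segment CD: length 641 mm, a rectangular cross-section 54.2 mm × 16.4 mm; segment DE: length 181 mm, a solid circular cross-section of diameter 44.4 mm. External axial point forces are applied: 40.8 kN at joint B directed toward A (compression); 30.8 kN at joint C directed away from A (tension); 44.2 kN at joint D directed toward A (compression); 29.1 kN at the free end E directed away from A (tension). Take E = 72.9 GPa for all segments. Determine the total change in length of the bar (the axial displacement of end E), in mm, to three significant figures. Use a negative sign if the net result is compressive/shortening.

-0.215 mm

Internal axial forces (sectioning from the free end, tension +): N_DE = 29.1 kN, N_CD = -15.1 kN, N_BC = 15.7 kN, N_AB = -25.1 kN.
A_AB = 787.1 mm².
A_BC = 895.7 mm².
A_CD = 888.9 mm².
A_DE = 1548 mm².
δ_AB = -25100·500/(787.1·72900) = -0.2187 mm
δ_BC = 15700·443/(895.7·72900) = 0.1065 mm
δ_CD = -15100·641/(888.9·72900) = -0.1494 mm
δ_DE = 29100·181/(1548·72900) = 0.04666 mm
δ = Σδ_i = -0.2149 mm.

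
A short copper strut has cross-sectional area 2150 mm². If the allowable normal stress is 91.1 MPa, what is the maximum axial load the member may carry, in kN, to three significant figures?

196 kN

P_max = σ_allow · A = 91.1 · 2150 = 195900 N = 195.9 kN.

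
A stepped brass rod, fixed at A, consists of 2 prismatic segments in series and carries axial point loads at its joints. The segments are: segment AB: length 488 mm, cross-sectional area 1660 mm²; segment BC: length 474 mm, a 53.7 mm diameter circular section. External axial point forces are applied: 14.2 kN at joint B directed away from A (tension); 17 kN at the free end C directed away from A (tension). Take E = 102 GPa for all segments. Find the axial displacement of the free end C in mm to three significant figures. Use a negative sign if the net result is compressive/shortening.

Internal axial forces (sectioning from the free end, tension +): N_BC = 17 kN, N_AB = 31.2 kN.
A_BC = 2265 mm².
δ_AB = 31200·488/(1660·102000) = 0.08992 mm
δ_BC = 17000·474/(2265·102000) = 0.03488 mm
δ = Σδ_i = 0.1248 mm.

0.125 mm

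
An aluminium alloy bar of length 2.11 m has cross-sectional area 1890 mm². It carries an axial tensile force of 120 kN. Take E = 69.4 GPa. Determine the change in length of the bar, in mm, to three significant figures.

δ_mech = NL/(AE) = 120000·2110/(1890·69400) = 1.93 mm.

1.93 mm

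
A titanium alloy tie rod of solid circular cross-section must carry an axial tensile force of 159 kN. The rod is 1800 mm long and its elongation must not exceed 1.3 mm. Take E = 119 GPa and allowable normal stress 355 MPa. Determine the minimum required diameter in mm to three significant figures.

Required area A ≥ P/σ_allow = 159000/355 = 447.9 mm².
For a solid circular section, d ≥ √(4A/π) = 23.88 mm.
Elongation limit: A ≥ PL/(Eδ_allow) = 159000·1800/(119000·1.3) = 1850 mm² ⇒ d ≥ 48.53 mm.
The elongation limit governs.

48.5 mm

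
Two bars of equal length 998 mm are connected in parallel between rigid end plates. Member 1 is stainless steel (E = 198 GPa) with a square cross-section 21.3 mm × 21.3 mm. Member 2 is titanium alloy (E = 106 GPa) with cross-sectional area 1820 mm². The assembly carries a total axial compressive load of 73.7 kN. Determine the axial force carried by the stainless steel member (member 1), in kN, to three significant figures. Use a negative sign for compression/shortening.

A_1 = 453.7 mm².
Equal strain + equilibrium ⇒ each member carries load in proportion to AE: A₁E₁ = 89830000 N, A₂E₂ = 192900000 N, ΣAE = 282800000 N.
F₁ = P·A₁E₁/ΣAE = -73700·89830000/282800000 = -23410 N.

-23.4 kN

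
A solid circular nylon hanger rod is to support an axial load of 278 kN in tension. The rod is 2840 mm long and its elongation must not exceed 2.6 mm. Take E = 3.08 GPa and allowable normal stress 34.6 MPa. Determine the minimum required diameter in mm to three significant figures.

354 mm

Required area A ≥ P/σ_allow = 278000/34.6 = 8035 mm².
For a solid circular section, d ≥ √(4A/π) = 101.1 mm.
Elongation limit: A ≥ PL/(Eδ_allow) = 278000·2840/(3080·2.6) = 98590 mm² ⇒ d ≥ 354.3 mm.
The elongation limit governs.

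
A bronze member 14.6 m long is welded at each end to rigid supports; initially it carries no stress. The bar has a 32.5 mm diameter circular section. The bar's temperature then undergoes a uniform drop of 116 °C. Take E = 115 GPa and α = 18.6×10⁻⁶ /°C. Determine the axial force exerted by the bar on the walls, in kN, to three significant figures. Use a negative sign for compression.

206 kN

Free thermal expansion αLΔT = 18.6e-6 · 14600 · -116 = -31.5 mm.
The walls impose strain ε = −(-31.5)/14600 = 2.1576e-03; σ = Eε = 115000 · 2.1576e-03 = 248.1 MPa.
Wall reaction R = σ·A = 248.1·829.6 = 205800 N = 205.8 kN.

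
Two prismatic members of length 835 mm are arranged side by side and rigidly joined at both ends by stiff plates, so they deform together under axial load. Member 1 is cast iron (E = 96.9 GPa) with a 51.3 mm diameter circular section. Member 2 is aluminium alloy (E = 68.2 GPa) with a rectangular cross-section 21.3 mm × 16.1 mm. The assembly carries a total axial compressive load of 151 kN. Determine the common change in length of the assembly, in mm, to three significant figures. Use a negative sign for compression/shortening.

A_1 = 2067 mm².
A_2 = 342.9 mm².
Equal strain + equilibrium ⇒ each member carries load in proportion to AE: A₁E₁ = 200300000 N, A₂E₂ = 23390000 N, ΣAE = 223700000 N.
δ = PL/ΣAE = -151000·835/223700000 = -0.5637 mm.

-0.564 mm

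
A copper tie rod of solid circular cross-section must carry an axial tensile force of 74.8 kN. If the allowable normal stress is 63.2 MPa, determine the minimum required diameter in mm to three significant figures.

Required area A ≥ P/σ_allow = 74800/63.2 = 1184 mm².
For a solid circular section, d ≥ √(4A/π) = 38.82 mm.

38.8 mm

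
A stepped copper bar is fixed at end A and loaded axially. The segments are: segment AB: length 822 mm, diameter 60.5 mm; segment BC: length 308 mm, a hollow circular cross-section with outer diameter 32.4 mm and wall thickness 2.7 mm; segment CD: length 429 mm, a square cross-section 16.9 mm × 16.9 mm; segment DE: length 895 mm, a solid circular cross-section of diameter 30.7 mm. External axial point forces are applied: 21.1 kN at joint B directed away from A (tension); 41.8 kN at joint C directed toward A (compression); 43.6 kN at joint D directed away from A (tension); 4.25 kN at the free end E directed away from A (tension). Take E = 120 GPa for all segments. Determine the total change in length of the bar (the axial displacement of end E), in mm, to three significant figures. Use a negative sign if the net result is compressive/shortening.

0.768 mm

Internal axial forces (sectioning from the free end, tension +): N_DE = 4.25 kN, N_CD = 47.85 kN, N_BC = 6.05 kN, N_AB = 27.15 kN.
A_AB = 2875 mm².
A_BC = 251.9 mm².
A_CD = 285.6 mm².
A_DE = 740.2 mm².
δ_AB = 27150·822/(2875·120000) = 0.06469 mm
δ_BC = 6050·308/(251.9·120000) = 0.06164 mm
δ_CD = 47850·429/(285.6·120000) = 0.5989 mm
δ_DE = 4250·895/(740.2·120000) = 0.04282 mm
δ = Σδ_i = 0.7681 mm.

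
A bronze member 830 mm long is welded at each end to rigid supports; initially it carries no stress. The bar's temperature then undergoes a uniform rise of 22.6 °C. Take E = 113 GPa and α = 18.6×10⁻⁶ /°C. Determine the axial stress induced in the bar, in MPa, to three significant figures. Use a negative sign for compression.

Free thermal expansion αLΔT = 18.6e-6 · 830 · 22.6 = 0.3489 mm.
The walls impose strain ε = −(0.3489)/830 = -4.2036e-04; σ = Eε = 113000 · -4.2036e-04 = -47.5 MPa.

-47.5 MPa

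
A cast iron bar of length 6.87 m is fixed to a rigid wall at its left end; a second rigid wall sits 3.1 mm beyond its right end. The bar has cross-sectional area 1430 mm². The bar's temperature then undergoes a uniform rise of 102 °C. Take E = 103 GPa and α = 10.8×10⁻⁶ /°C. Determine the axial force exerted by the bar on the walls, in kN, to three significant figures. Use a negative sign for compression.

Free thermal expansion αLΔT = 10.8e-6 · 6870 · 102 = 7.568 mm.
The walls engage after the gap closes; constrained expansion = 7.568 − 3.1 = 4.468 mm.
The walls impose strain ε = −(4.468)/6870 = -6.5036e-04; σ = Eε = 103000 · -6.5036e-04 = -66.99 MPa.
Wall reaction R = σ·A = -66.99·1430 = -95790 N = -95.79 kN.

-95.8 kN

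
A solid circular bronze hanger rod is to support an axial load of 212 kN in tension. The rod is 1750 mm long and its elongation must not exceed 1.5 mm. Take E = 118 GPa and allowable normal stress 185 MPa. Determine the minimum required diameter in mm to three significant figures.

51.7 mm

Required area A ≥ P/σ_allow = 212000/185 = 1146 mm².
For a solid circular section, d ≥ √(4A/π) = 38.2 mm.
Elongation limit: A ≥ PL/(Eδ_allow) = 212000·1750/(118000·1.5) = 2096 mm² ⇒ d ≥ 51.66 mm.
The elongation limit governs.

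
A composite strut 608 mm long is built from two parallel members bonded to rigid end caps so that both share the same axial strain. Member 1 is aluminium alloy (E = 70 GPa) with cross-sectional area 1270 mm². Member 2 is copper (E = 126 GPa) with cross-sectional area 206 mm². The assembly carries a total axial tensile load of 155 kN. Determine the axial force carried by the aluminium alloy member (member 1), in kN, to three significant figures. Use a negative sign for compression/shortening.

120 kN

Equal strain + equilibrium ⇒ each member carries load in proportion to AE: A₁E₁ = 88900000 N, A₂E₂ = 25960000 N, ΣAE = 114900000 N.
F₁ = P·A₁E₁/ΣAE = 155000·88900000/114900000 = 120000 N.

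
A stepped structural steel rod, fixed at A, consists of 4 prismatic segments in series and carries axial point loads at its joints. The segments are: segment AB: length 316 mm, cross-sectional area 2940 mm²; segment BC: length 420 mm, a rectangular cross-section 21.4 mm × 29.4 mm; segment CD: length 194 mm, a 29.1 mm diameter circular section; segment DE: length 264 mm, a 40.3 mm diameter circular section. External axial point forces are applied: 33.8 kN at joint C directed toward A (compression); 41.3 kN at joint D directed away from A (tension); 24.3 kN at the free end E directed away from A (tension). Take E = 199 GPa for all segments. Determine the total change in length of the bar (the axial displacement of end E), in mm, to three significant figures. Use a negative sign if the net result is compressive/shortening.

Internal axial forces (sectioning from the free end, tension +): N_DE = 24.3 kN, N_CD = 65.6 kN, N_BC = 31.8 kN, N_AB = 31.8 kN.
A_BC = 629.2 mm².
A_CD = 665.1 mm².
A_DE = 1276 mm².
δ_AB = 31800·316/(2940·199000) = 0.01718 mm
δ_BC = 31800·420/(629.2·199000) = 0.1067 mm
δ_CD = 65600·194/(665.1·199000) = 0.09616 mm
δ_DE = 24300·264/(1276·199000) = 0.02527 mm
δ = Σδ_i = 0.2453 mm.

0.245 mm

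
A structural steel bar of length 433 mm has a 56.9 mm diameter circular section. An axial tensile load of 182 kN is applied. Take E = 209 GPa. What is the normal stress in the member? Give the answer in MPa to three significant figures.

71.6 MPa

A = 2543 mm².
σ = N/A = 182000/2543 = 71.57 MPa.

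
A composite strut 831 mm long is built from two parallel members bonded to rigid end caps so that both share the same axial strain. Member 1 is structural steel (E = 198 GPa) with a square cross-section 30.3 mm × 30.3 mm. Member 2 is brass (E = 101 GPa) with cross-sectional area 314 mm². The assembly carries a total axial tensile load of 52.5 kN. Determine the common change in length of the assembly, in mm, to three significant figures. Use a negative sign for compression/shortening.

0.204 mm

A_1 = 918.1 mm².
Equal strain + equilibrium ⇒ each member carries load in proportion to AE: A₁E₁ = 181800000 N, A₂E₂ = 31710000 N, ΣAE = 213500000 N.
δ = PL/ΣAE = 52500·831/213500000 = 0.2043 mm.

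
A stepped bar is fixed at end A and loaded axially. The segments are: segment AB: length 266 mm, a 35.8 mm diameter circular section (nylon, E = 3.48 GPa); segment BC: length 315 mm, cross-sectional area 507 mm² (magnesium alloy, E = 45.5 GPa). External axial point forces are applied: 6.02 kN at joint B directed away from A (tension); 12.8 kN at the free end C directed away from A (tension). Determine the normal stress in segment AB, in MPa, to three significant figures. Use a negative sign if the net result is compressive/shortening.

18.7 MPa

Internal axial forces (sectioning from the free end, tension +): N_BC = 12.8 kN, N_AB = 18.82 kN.
A_AB = 1007 mm².
σ_AB = N_AB/A_AB = 18820/1007 = 18.7 MPa.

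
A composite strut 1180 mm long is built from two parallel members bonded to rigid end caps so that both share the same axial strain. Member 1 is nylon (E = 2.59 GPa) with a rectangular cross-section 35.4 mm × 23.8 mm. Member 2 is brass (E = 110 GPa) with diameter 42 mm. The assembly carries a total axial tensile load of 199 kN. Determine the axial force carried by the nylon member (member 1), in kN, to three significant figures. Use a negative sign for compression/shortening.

2.81 kN

A_1 = 842.5 mm².
A_2 = 1385 mm².
Equal strain + equilibrium ⇒ each member carries load in proportion to AE: A₁E₁ = 2182000 N, A₂E₂ = 152400000 N, ΣAE = 154600000 N.
F₁ = P·A₁E₁/ΣAE = 199000·2182000/154600000 = 2809 N.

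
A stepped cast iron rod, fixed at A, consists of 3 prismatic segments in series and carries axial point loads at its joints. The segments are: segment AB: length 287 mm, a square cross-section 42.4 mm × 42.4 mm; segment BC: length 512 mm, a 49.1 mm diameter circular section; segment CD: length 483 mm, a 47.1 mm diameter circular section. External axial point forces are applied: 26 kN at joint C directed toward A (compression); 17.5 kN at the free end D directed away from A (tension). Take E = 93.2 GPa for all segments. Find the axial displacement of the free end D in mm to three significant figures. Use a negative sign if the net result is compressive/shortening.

Internal axial forces (sectioning from the free end, tension +): N_CD = 17.5 kN, N_BC = -8.5 kN, N_AB = -8.5 kN.
A_AB = 1798 mm².
A_BC = 1893 mm².
A_CD = 1742 mm².
δ_AB = -8500·287/(1798·93200) = -0.01456 mm
δ_BC = -8500·512/(1893·93200) = -0.02466 mm
δ_CD = 17500·483/(1742·93200) = 0.05205 mm
δ = Σδ_i = 0.01283 mm.

0.0128 mm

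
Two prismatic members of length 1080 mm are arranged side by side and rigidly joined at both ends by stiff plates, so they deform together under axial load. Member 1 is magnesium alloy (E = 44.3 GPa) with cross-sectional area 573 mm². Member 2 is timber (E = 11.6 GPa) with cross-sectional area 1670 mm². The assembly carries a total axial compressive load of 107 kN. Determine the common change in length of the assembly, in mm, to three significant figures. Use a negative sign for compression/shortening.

-2.58 mm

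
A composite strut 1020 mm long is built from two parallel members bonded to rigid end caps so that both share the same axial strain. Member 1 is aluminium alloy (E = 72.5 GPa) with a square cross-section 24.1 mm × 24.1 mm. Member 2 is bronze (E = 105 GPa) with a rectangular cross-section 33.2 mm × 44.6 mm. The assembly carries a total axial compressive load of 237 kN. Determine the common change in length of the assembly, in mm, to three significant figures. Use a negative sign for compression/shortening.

A_1 = 580.8 mm².
A_2 = 1481 mm².
Equal strain + equilibrium ⇒ each member carries load in proportion to AE: A₁E₁ = 42110000 N, A₂E₂ = 155500000 N, ΣAE = 197600000 N.
δ = PL/ΣAE = -237000·1020/197600000 = -1.223 mm.

-1.22 mm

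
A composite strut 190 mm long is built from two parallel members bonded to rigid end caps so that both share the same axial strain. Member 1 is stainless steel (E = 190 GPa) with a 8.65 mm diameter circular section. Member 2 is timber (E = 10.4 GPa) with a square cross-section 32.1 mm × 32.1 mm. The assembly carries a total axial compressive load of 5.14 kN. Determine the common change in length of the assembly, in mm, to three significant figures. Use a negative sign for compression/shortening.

A_1 = 58.77 mm².
A_2 = 1030 mm².
Equal strain + equilibrium ⇒ each member carries load in proportion to AE: A₁E₁ = 11170000 N, A₂E₂ = 10720000 N, ΣAE = 21880000 N.
δ = PL/ΣAE = -5140·190/21880000 = -0.04463 mm.

-0.0446 mm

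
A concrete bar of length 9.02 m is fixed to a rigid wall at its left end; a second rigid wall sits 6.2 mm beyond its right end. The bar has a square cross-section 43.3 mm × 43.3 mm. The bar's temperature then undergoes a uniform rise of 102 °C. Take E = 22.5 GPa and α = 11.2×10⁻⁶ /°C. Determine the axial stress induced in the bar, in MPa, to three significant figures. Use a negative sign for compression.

Free thermal expansion αLΔT = 11.2e-6 · 9020 · 102 = 10.3 mm.
The walls engage after the gap closes; constrained expansion = 10.3 − 6.2 = 4.104 mm.
The walls impose strain ε = −(4.104)/9020 = -4.5504e-04; σ = Eε = 22500 · -4.5504e-04 = -10.24 MPa.

-10.2 MPa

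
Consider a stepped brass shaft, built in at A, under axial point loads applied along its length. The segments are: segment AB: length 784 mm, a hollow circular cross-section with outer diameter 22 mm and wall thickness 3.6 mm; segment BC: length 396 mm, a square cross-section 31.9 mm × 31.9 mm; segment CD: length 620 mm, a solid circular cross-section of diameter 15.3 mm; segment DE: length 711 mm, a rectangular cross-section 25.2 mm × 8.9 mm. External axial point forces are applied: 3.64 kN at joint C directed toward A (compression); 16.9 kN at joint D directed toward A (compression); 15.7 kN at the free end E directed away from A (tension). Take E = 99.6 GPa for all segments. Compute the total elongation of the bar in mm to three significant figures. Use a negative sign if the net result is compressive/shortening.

0.257 mm

Internal axial forces (sectioning from the free end, tension +): N_DE = 15.7 kN, N_CD = -1.2 kN, N_BC = -4.84 kN, N_AB = -4.84 kN.
A_AB = 208.1 mm².
A_BC = 1018 mm².
A_CD = 183.9 mm².
A_DE = 224.3 mm².
δ_AB = -4840·784/(208.1·99600) = -0.1831 mm
δ_BC = -4840·396/(1018·99600) = -0.01891 mm
δ_CD = -1200·620/(183.9·99600) = -0.04063 mm
δ_DE = 15700·711/(224.3·99600) = 0.4997 mm
δ = Σδ_i = 0.2571 mm.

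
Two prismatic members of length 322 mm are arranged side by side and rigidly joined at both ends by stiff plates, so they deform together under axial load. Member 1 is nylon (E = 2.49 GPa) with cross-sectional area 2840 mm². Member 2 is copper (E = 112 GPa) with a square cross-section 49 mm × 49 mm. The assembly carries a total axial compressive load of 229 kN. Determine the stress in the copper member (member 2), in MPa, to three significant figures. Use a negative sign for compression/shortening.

-92.9 MPa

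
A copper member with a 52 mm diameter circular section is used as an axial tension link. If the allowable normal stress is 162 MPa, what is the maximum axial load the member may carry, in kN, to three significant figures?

A = 2124 mm².
P_max = σ_allow · A = 162 · 2124 = 344000 N = 344 kN.

344 kN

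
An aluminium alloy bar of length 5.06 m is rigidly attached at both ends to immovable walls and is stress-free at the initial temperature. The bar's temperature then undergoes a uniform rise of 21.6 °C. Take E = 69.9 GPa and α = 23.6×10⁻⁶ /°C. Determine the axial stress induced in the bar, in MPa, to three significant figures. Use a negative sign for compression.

Free thermal expansion αLΔT = 23.6e-6 · 5060 · 21.6 = 2.579 mm.
The walls impose strain ε = −(2.579)/5060 = -5.0976e-04; σ = Eε = 69900 · -5.0976e-04 = -35.63 MPa.

-35.6 MPa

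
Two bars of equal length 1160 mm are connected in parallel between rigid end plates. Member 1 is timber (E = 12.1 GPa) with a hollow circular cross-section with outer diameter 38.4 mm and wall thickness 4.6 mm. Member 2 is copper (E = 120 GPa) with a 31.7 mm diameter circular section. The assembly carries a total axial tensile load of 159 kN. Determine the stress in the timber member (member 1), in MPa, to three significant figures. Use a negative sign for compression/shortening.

A_1 = 488.5 mm².
A_2 = 789.2 mm².
Equal strain + equilibrium ⇒ each member carries load in proportion to AE: A₁E₁ = 5910000 N, A₂E₂ = 94710000 N, ΣAE = 100600000 N.
σ₁ = P·E₁/ΣAE = 159000·12100/100600000 = 19.12 MPa.

19.1 MPa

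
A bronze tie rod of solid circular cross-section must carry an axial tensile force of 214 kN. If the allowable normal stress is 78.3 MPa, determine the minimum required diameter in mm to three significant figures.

59.0 mm

Required area A ≥ P/σ_allow = 214000/78.3 = 2733 mm².
For a solid circular section, d ≥ √(4A/π) = 58.99 mm.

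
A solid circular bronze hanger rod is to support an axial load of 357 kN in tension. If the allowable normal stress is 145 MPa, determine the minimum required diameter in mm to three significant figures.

56.0 mm

Required area A ≥ P/σ_allow = 357000/145 = 2462 mm².
For a solid circular section, d ≥ √(4A/π) = 55.99 mm.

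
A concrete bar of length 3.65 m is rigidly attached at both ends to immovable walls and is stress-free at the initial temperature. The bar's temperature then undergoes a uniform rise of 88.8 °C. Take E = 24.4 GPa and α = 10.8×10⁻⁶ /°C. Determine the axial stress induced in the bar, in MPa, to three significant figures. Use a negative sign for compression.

-23.4 MPa

Free thermal expansion αLΔT = 10.8e-6 · 3650 · 88.8 = 3.5 mm.
The walls impose strain ε = −(3.5)/3650 = -9.5904e-04; σ = Eε = 24400 · -9.5904e-04 = -23.4 MPa.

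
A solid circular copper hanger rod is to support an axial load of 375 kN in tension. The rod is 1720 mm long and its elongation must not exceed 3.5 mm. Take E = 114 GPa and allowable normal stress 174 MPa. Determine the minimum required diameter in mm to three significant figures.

52.4 mm

Required area A ≥ P/σ_allow = 375000/174 = 2155 mm².
For a solid circular section, d ≥ √(4A/π) = 52.38 mm.
Elongation limit: A ≥ PL/(Eδ_allow) = 375000·1720/(114000·3.5) = 1617 mm² ⇒ d ≥ 45.37 mm.
The stress limit governs.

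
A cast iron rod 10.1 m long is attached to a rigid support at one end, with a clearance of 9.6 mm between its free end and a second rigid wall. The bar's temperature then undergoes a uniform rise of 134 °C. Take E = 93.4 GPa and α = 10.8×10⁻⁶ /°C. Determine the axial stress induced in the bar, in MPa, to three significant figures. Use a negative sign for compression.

-46.4 MPa

Free thermal expansion αLΔT = 10.8e-6 · 10100 · 134 = 14.62 mm.
The walls engage after the gap closes; constrained expansion = 14.62 − 9.6 = 5.017 mm.
The walls impose strain ε = −(5.017)/10100 = -4.9670e-04; σ = Eε = 93400 · -4.9670e-04 = -46.39 MPa.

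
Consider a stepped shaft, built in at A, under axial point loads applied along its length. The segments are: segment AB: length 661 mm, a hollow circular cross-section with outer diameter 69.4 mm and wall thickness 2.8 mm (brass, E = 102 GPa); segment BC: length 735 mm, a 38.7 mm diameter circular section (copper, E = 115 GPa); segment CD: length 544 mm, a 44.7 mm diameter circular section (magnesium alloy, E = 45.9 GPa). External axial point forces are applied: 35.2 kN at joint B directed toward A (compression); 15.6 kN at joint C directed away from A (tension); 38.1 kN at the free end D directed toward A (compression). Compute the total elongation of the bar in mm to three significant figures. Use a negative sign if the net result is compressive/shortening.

-1.05 mm

Internal axial forces (sectioning from the free end, tension +): N_CD = -38.1 kN, N_BC = -22.5 kN, N_AB = -57.7 kN.
A_AB = 585.8 mm².
A_BC = 1176 mm².
A_CD = 1569 mm².
δ_AB = -57700·661/(585.8·102000) = -0.6383 mm
δ_BC = -22500·735/(1176·115000) = -0.1223 mm
δ_CD = -38100·544/(1569·45900) = -0.2877 mm
δ = Σδ_i = -1.048 mm.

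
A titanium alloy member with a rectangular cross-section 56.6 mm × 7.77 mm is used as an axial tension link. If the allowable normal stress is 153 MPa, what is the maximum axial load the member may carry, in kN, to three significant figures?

A = 439.8 mm².
P_max = σ_allow · A = 153 · 439.8 = 67290 N = 67.29 kN.

67.3 kN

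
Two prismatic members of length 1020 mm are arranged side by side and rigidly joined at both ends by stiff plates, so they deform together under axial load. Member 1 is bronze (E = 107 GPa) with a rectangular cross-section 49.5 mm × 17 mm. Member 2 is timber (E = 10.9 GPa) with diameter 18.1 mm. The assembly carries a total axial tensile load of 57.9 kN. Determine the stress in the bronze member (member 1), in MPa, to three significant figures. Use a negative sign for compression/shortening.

66.7 MPa

A_1 = 841.5 mm².
A_2 = 257.3 mm².
Equal strain + equilibrium ⇒ each member carries load in proportion to AE: A₁E₁ = 90040000 N, A₂E₂ = 2805000 N, ΣAE = 92850000 N.
σ₁ = P·E₁/ΣAE = 57900·107000/92850000 = 66.73 MPa.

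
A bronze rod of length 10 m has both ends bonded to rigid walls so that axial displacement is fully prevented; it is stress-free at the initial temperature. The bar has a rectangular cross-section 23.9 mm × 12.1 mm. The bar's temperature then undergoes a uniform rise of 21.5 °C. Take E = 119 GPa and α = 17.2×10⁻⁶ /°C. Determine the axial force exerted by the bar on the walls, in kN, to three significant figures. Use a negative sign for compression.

-12.7 kN

Free thermal expansion αLΔT = 17.2e-6 · 10000 · 21.5 = 3.698 mm.
The walls impose strain ε = −(3.698)/10000 = -3.6980e-04; σ = Eε = 119000 · -3.6980e-04 = -44.01 MPa.
Wall reaction R = σ·A = -44.01·289.2 = -12730 N = -12.73 kN.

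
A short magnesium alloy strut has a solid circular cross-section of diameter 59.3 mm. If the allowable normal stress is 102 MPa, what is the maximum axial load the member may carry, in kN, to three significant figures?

282 kN

A = 2762 mm².
P_max = σ_allow · A = 102 · 2762 = 281700 N = 281.7 kN.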